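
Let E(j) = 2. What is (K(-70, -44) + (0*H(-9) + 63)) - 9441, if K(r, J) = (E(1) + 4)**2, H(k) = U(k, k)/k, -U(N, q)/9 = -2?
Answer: -9342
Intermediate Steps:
U(N, q) = 18 (U(N, q) = -9*(-2) = 18)
H(k) = 18/k
K(r, J) = 36 (K(r, J) = (2 + 4)**2 = 6**2 = 36)
(K(-70, -44) + (0*H(-9) + 63)) - 9441 = (36 + (0*(18/(-9)) + 63)) - 9441 = (36 + (0*(18*(-1/9)) + 63)) - 9441 = (36 + (0*(-2) + 63)) - 9441 = (36 + (0 + 63)) - 9441 = (36 + 63) - 9441 = 99 - 9441 = -9342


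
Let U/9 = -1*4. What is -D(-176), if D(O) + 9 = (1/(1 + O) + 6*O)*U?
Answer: -6651261/175 ≈ -38007.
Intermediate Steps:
U = -36 (U = 9*(-1*4) = 9*(-4) = -36)
D(O) = -9 - 216*O - 36/(1 + O) (D(O) = -9 + (1/(1 + O) + 6*O)*(-36) = -9 + (-216*O - 36/(1 + O)) = -9 - 216*O - 36/(1 + O))
-D(-176) = -9*(-5 - 25*(-176) - 24*(-176)²)/(1 - 176) = -9*(-5 + 4400 - 24*30976)/(-175) = -9*(-1)*(-5 + 4400 - 743424)/175 = -9*(-1)*(-739029)/175 = -1*6651261/175 = -6651261/175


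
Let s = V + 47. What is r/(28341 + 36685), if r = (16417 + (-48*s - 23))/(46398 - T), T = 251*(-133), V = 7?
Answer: 6901/2593919653 ≈ 2.6605e-6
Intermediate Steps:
T = -33383
s = 54 (s = 7 + 47 = 54)
r = 13802/79781 (r = (16417 + (-48*54 - 23))/(46398 - 1*(-33383)) = (16417 + (-2592 - 23))/(46398 + 33383) = (16417 - 2615)/79781 = 13802*(1/79781) = 13802/79781 ≈ 0.17300)
r/(28341 + 36685) = 13802/(79781*(28341 + 36685)) = (13802/79781)/65026 = (13802/79781)*(1/65026) = 6901/2593919653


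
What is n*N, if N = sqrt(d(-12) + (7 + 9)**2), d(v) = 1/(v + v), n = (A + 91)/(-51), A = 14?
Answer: -35*sqrt(36858)/204 ≈ -32.938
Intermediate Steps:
n = -35/17 (n = (14 + 91)/(-51) = 105*(-1/51) = -35/17 ≈ -2.0588)
d(v) = 1/(2*v)
N = sqrt(36858)/12 (N = sqrt((1/2)/(-12) + (7 + 9)**2) = sqrt((1/2)*(-1/12) + 16**2) = sqrt(-1/24 + 256) = sqrt(6143/24) = sqrt(36858)/12 ≈ 15.999)
n*N = -35*sqrt(36858)/204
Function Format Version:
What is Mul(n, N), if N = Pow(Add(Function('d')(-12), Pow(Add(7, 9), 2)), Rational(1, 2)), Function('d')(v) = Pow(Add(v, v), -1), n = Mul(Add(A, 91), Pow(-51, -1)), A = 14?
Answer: Mul(Rational(-35, 204), Pow(36858, Rational(1, 2))) ≈ -32.938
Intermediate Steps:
n = Rational(-35, 17) (n = Mul(Add(14, 91), Pow(-51, -1)) = Mul(105, Rational(-1, 51)) = Rational(-35, 17) ≈ -2.0588)
Function('d')(v) = Mul(Rational(1, 2), Pow(v, -1)) (Function('d')(v) = Pow(Mul(2, v), -1) = Mul(Rational(1, 2), Pow(v, -1)))
N = Mul(Rational(1, 12), Pow(36858, Rational(1, 2))) (N = Pow(Add(Mul(Rational(1, 2), Pow(-12, -1)), Pow(Add(7, 9), 2)), Rational(1, 2)) = Pow(Add(Mul(Rational(1, 2), Rational(-1, 12)), Pow(16, 2)), Rational(1, 2)) = Pow(Add(Rational(-1, 24), 256), Rational(1, 2)) = Pow(Rational(6143, 24), Rational(1, 2)) = Mul(Rational(1, 12), Pow(36858, Rational(1, 2))) ≈ 15.999)
Mul(n, N) = Mul(Rational(-35, 17), Mul(Rational(1, 12), Pow(36858, Rational(1, 2)))) = Mul(Rational(-35, 204), Pow(36858, Rational(1, 2)))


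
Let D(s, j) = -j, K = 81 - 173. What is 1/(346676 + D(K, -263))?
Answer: 1/346939 ≈ 2.8824e-6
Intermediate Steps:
K = -92
1/(346676 + D(K, -263)) = 1/(346676 - 1*(-263)) = 1/(346676 + 263) = 1/346939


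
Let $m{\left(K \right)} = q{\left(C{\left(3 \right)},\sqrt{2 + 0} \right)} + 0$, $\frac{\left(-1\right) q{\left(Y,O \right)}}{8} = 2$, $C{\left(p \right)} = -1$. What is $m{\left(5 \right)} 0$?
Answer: $0$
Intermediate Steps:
$q{\left(Y,O \right)} = -16$ ($q{\left(Y,O \right)} = \left(-8\right) 2 = -16$)
$m{\left(K \right)} = -16$ ($m{\left(K \right)} = -16 + 0 = -16$)
$m{\left(5 \right)} 0 = \left(-16\right) 0 = 0$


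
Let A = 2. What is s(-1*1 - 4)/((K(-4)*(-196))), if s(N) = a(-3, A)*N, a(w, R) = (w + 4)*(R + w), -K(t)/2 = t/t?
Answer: 5/392 ≈ 0.012755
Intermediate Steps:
K(t) = -2 (K(t) = -2*t/t = -2*1 = -2)
a(w, R) = (4 + w)*(R + w)
s(N) = -N (s(N) = ((-3)**2 + 4*2 + 4*(-3) + 2*(-3))*N = (9 + 8 - 12 - 6)*N = -N)
s(-1*1 - 4)/((K(-4)*(-196))) = (-(-1*1 - 4))/((-2*(-196))) = -(-1 - 4)/392 = -1*(-5)*(1/392) = 5*(1/392) = 5/392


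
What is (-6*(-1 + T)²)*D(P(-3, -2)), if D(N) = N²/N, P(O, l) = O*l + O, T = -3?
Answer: -288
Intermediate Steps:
P(O, l) = O + O*l
D(N) = N
(-6*(-1 + T)²)*D(P(-3, -2)) = (-6*(-1 - 3)²)*(-3*(1 - 2)) = (-6*(-4)²)*(-3*(-1)) = -6*16*3 = -96*3 = -288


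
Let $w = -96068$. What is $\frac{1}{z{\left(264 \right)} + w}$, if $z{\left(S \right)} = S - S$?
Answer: $- \frac{1}{96068} \approx -1.0409 \cdot 10^{-5}$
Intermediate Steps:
$z{\left(S \right)} = 0$
$\frac{1}{z{\left(264 \right)} + w} = \frac{1}{0 - 96068} = \frac{1}{-96068} = - \frac{1}{96068}$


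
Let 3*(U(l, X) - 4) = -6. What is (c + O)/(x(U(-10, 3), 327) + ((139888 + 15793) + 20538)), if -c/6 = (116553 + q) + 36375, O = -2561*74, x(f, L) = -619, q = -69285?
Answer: -172843/43900 ≈ -3.9372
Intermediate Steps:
U(l, X) = 2 (U(l, X) = 4 + (⅓)*(-6) = 4 - 2 = 2)
O = -189514
c = -501858 (c = -6*((116553 - 69285) + 36375) = -6*(47268 + 36375) = -6*83643 = -501858)
(c + O)/(x(U(-10, 3), 327) + ((139888 + 15793) + 20538)) = (-501858 - 189514)/(-619 + ((139888 + 15793) + 20538)) = -691372/(-619 + (155681 + 20538)) = -691372/(-619 + 176219) = -691372/175600 = -691372*1/175600 = -172843/43900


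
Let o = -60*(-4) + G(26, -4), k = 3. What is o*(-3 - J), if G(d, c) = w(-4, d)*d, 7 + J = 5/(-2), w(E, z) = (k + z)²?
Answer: 143689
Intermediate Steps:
w(E, z) = (3 + z)²
J = -19/2 (J = -7 + 5/(-2) = -7 + 5*(-½) = -7 - 5/2 = -19/2 ≈ -9.5000)
G(d, c) = d*(3 + d)² (G(d, c) = (3 + d)²*d = d*(3 + d)²)
o = 22106 (o = -60*(-4) + 26*(3 + 26)² = 240 + 26*29² = 240 + 26*841 = 240 + 21866 = 22106)
o*(-3 - J) = 22106*(-3 - 1*(-19/2)) = 22106*(-3 + 19/2) = 22106*(13/2) = 143689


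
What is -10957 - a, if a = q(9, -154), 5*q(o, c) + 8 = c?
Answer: -54623/5 ≈ -10925.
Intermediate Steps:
q(o, c) = -8/5 + c/5
a = -162/5 (a = -8/5 + (1/5)*(-154) = -8/5 - 154/5 = -162/5 ≈ -32.400)
-10957 - a = -10957 - 1*(-162/5) = -10957 + 162/5 = -54623/5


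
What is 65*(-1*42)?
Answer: -2730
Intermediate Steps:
65*(-1*42) = 65*(-42) = -2730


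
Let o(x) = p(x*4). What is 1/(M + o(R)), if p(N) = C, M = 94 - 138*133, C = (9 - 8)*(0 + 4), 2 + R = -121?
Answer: -1/18256 ≈ -5.4776e-5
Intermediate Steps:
R = -123 (R = -2 - 121 = -123)
C = 4 (C = 1*4 = 4)
M = -18260 (M = 94 - 18354 = -18260)
p(N) = 4
o(x) = 4
1/(M + o(R)) = 1/(-18260 + 4) = 1/(-18256) = -1/18256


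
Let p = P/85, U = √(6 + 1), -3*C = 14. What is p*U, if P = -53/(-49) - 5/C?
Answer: 211*√7/8330 ≈ 0.067017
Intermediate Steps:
C = -14/3 (C = -⅓*14 = -14/3 ≈ -4.6667)
P = 211/98 (P = -53/(-49) - 5/(-14/3) = -53*(-1/49) - 5*(-3/14) = 53/49 + 15/14 = 211/98 ≈ 2.1531)
U = √7 ≈ 2.6458
p = 211/8330 (p = (211/98)/85 = (211/98)*(1/85) = 211/8330 ≈ 0.025330)
p*U = 211*√7/8330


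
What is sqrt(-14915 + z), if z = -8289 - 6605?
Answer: I*sqrt(29809) ≈ 172.65*I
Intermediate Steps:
z = -14894
sqrt(-14915 + z) = sqrt(-14915 - 14894) = sqrt(-29809) = I*sqrt(29809)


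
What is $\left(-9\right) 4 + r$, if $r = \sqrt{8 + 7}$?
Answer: $-36 + \sqrt{15} \approx -32.127$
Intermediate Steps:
$r = \sqrt{15} \approx 3.873$
$\left(-9\right) 4 + r = \left(-9\right) 4 + \sqrt{15} = -36 + \sqrt{15}$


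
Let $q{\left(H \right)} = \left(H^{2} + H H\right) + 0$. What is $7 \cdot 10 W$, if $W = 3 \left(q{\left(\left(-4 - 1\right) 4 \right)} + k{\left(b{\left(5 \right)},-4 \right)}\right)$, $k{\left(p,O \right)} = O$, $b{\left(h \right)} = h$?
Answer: $167160$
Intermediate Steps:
$q{\left(H \right)} = 2 H^{2}$ ($q{\left(H \right)} = \left(H^{2} + H^{2}\right) + 0 = 2 H^{2} + 0 = 2 H^{2}$)
$W = 2388$ ($W = 3 \left(2 \left(\left(-4 - 1\right) 4\right)^{2} - 4\right) = 3 \left(2 \left(\left(-5\right) 4\right)^{2} - 4\right) = 3 \left(2 \left(-20\right)^{2} - 4\right) = 3 \left(2 \cdot 400 - 4\right) = 3 \left(800 - 4\right) = 3 \cdot 796 = 2388$)
$7 \cdot 10 W = 7 \cdot 10 \cdot 2388 = 70 \cdot 2388 = 167160$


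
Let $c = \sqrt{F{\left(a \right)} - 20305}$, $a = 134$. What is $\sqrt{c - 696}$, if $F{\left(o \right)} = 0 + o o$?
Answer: $\sqrt{-696 + 9 i \sqrt{29}} \approx 0.918 + 26.398 i$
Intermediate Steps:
$F{\left(o \right)} = o^{2}$ ($F{\left(o \right)} = 0 + o^{2} = o^{2}$)
$c = 9 i \sqrt{29}$ ($c = \sqrt{134^{2} - 20305} = \sqrt{17956 - 20305} = \sqrt{-2349} = 9 i \sqrt{29} \approx 48.466 i$)
$\sqrt{c - 696} = \sqrt{9 i \sqrt{29} - 696} = \sqrt{-696 + 9 i \sqrt{29}}$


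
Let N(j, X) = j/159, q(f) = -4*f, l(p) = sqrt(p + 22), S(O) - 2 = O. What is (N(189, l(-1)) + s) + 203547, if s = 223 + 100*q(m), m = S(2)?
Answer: 10715073/53 ≈ 2.0217e+5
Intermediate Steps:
S(O) = 2 + O
l(p) = sqrt(22 + p)
m = 4 (m = 2 + 2 = 4)
N(j, X) = j/159 (N(j, X) = j*(1/159) = j/159)
s = -1377 (s = 223 + 100*(-4*4) = 223 + 100*(-16) = 223 - 1600 = -1377)
(N(189, l(-1)) + s) + 203547 = ((1/159)*189 - 1377) + 203547 = (63/53 - 1377) + 203547 = -72918/53 + 203547 = 10715073/53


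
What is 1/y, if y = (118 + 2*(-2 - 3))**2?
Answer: 1/11664 ≈ 8.5734e-5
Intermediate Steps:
y = 11664 (y = (118 + 2*(-5))**2 = (118 - 10)**2 = 108**2 = 11664)
1/y = 1/11664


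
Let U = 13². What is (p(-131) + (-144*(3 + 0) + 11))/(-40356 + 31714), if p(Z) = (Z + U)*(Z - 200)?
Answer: 12999/8642 ≈ 1.5042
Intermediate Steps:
U = 169
p(Z) = (-200 + Z)*(169 + Z) (p(Z) = (Z + 169)*(Z - 200) = (169 + Z)*(-200 + Z) = (-200 + Z)*(169 + Z))
(p(-131) + (-144*(3 + 0) + 11))/(-40356 + 31714) = ((-33800 + (-131)² - 31*(-131)) + (-144*(3 + 0) + 11))/(-40356 + 31714) = ((-33800 + 17161 + 4061) + (-144*3 + 11))/(-8642) = (-12578 + (-24*18 + 11))*(-1/8642) = (-12578 + (-432 + 11))*(-1/8642) = (-12578 - 421)*(-1/8642) = -12999*(-1/8642) = 12999/8642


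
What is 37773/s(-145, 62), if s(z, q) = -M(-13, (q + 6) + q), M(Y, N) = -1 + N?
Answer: -12591/43 ≈ -292.81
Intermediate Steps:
s(z, q) = -5 - 2*q (s(z, q) = -(-1 + ((q + 6) + q)) = -(-1 + ((6 + q) + q)) = -(-1 + (6 + 2*q)) = -(5 + 2*q) = -5 - 2*q)
37773/s(-145, 62) = 37773/(-5 - 2*62) = 37773/(-5 - 124) = 37773/(-129) = 37773*(-1/129) = -12591/43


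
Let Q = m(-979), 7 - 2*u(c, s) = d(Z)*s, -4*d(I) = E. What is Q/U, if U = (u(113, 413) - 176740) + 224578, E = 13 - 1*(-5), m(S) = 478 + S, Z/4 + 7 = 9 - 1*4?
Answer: -2004/195083 ≈ -0.010273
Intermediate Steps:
Z = -8 (Z = -28 + 4*(9 - 1*4) = -28 + 4*(9 - 4) = -28 + 4*5 = -28 + 20 = -8)
E = 18 (E = 13 + 5 = 18)
d(I) = -9/2 (d(I) = -1/4*18 = -9/2)
u(c, s) = 7/2 + 9*s/4 (u(c, s) = 7/2 - (-9)*s/4 = 7/2 + 9*s/4)
U = 195083/4 (U = ((7/2 + (9/4)*413) - 176740) + 224578 = ((7/2 + 3717/4) - 176740) + 224578 = (3731/4 - 176740) + 224578 = -703229/4 + 224578 = 195083/4 ≈ 48771.)
Q = -501 (Q = 478 - 979 = -501)
Q/U = -501/195083/4 = -501*4/195083 = -2004/195083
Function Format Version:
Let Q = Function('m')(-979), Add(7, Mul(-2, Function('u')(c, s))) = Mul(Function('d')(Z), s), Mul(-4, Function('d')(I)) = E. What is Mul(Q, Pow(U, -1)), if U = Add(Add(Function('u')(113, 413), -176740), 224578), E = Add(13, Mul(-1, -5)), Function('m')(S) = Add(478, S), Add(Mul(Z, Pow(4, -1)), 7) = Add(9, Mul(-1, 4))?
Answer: Rational(-2004, 195083) ≈ -0.010273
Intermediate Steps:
Z = -8 (Z = Add(-28, Mul(4, Add(9, Mul(-1, 4)))) = Add(-28, Mul(4, Add(9, -4))) = Add(-28, Mul(4, 5)) = Add(-28, 20) = -8)
E = 18 (E = Add(13, 5) = 18)
Function('d')(I) = Rational(-9, 2) (Function('d')(I) = Mul(Rational(-1, 4), 18) = Rational(-9, 2))
Function('u')(c, s) = Add(Rational(7, 2), Mul(Rational(9, 4), s)) (Function('u')(c, s) = Add(Rational(7, 2), Mul(Rational(-1, 2), Mul(Rational(-9, 2), s))) = Add(Rational(7, 2), Mul(Rational(9, 4), s)))
U = Rational(195083, 4) (U = Add(Add(Add(Rational(7, 2), Mul(Rational(9, 4), 413)), -176740), 224578) = Add(Add(Add(Rational(7, 2), Rational(3717, 4)), -176740), 224578) = Add(Add(Rational(3731, 4), -176740), 224578) = Add(Rational(-703229, 4), 224578) = Rational(195083, 4) ≈ 48771.)
Q = -501 (Q = Add(478, -979) = -501)
Mul(Q, Pow(U, -1)) = Mul(-501, Pow(Rational(195083, 4), -1)) = Mul(-501, Rational(4, 195083)) = Rational(-2004, 195083)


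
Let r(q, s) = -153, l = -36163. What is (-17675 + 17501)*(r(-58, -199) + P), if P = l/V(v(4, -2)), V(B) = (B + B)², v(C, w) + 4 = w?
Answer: 1687655/24 ≈ 70319.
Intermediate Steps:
v(C, w) = -4 + w
V(B) = 4*B² (V(B) = (2*B)² = 4*B²)
P = -36163/144 (P = -36163*1/(4*(-4 - 2)²) = -36163/(4*(-6)²) = -36163/(4*36) = -36163/144 ≈ -251.13)
(-17675 + 17501)*(r(-58, -199) + P) = (-17675 + 17501)*(-153 - 36163/144) = -174*(-58195/144) = 1687655/24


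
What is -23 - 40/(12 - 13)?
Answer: 17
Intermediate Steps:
-23 - 40/(12 - 13) = -23 - 40/(-1) = -23 - 1*(-40) = -23 + 40 = 17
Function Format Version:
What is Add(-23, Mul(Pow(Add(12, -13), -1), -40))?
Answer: 17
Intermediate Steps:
Add(-23, Mul(Pow(Add(12, -13), -1), -40)) = Add(-23, Mul(Pow(-1, -1), -40)) = Add(-23, Mul(-1, -40)) = Add(-23, 40) = 17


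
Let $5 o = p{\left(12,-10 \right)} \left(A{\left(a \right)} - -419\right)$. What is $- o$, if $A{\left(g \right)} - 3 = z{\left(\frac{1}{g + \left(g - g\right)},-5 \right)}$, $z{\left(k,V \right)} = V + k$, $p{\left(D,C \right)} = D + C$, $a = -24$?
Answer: $- \frac{10007}{60} \approx -166.78$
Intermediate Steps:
$p{\left(D,C \right)} = C + D$
$A{\left(g \right)} = -2 + \frac{1}{g}$ ($A{\left(g \right)} = 3 - \left(5 - \frac{1}{g + \left(g - g\right)}\right) = 3 - \left(5 - \frac{1}{g + 0}\right) = 3 - \left(5 - \frac{1}{g}\right) = -2 + \frac{1}{g}$)
$o = \frac{10007}{60}$ ($o = \frac{\left(-10 + 12\right) \left(\left(-2 + \frac{1}{-24}\right) - -419\right)}{5} = \frac{2 \left(\left(-2 - \frac{1}{24}\right) + 419\right)}{5} = \frac{2 \left(- \frac{49}{24} + 419\right)}{5} = \frac{2 \cdot \frac{10007}{24}}{5} = \frac{1}{5} \cdot \frac{10007}{12} = \frac{10007}{60} \approx 166.78$)
$- o = \left(-1\right) \frac{10007}{60} = - \frac{10007}{60}$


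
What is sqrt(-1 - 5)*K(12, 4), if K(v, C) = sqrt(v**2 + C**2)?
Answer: 8*I*sqrt(15) ≈ 30.984*I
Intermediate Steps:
K(v, C) = sqrt(C**2 + v**2)
sqrt(-1 - 5)*K(12, 4) = sqrt(-1 - 5)*sqrt(4**2 + 12**2) = sqrt(-6)*sqrt(16 + 144) = (I*sqrt(6))*sqrt(160) = (I*sqrt(6))*(4*sqrt(10)) = 8*I*sqrt(15)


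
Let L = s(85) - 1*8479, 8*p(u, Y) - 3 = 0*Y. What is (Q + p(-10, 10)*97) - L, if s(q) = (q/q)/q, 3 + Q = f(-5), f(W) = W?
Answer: 5785007/680 ≈ 8507.4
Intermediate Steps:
p(u, Y) = 3/8 (p(u, Y) = 3/8 + (0*Y)/8 = 3/8 + (1/8)*0 = 3/8 + 0 = 3/8)
Q = -8 (Q = -3 - 5 = -8)
s(q) = 1/q
L = -720714/85 (L = 1/85 - 1*8479 = 1/85 - 8479 = -720714/85 ≈ -8479.0)
(Q + p(-10, 10)*97) - L = (-8 + (3/8)*97) - 1*(-720714/85) = (-8 + 291/8) + 720714/85 = 227/8 + 720714/85 = 5785007/680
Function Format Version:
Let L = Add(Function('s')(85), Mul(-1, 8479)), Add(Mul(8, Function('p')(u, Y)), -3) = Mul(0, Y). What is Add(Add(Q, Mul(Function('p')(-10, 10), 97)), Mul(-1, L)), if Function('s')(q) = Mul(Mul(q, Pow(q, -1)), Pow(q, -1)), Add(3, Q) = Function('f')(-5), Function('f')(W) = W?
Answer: Rational(5785007, 680) ≈ 8507.4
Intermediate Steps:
Function('p')(u, Y) = Rational(3, 8) (Function('p')(u, Y) = Add(Rational(3, 8), Mul(Rational(1, 8), Mul(0, Y))) = Add(Rational(3, 8), Mul(Rational(1, 8), 0)) = Add(Rational(3, 8), 0) = Rational(3, 8))
Q = -8 (Q = Add(-3, -5) = -8)
Function('s')(q) = Pow(q, -1) (Function('s')(q) = Mul(1, Pow(q, -1)) = Pow(q, -1))
L = Rational(-720714, 85) (L = Add(Pow(85, -1), Mul(-1, 8479)) = Add(Rational(1, 85), -8479) = Rational(-720714, 85) ≈ -8479.0)
Add(Add(Q, Mul(Function('p')(-10, 10), 97)), Mul(-1, L)) = Add(Add(-8, Mul(Rational(3, 8), 97)), Mul(-1, Rational(-720714, 85))) = Add(Add(-8, Rational(291, 8)), Rational(720714, 85)) = Add(Rational(227, 8), Rational(720714, 85)) = Rational(5785007, 680)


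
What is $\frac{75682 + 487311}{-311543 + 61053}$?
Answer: $- \frac{562993}{250490} \approx -2.2476$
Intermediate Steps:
$\frac{75682 + 487311}{-311543 + 61053} = \frac{562993}{-250490} = 562993 \left(- \frac{1}{250490}\right) = - \frac{562993}{250490}$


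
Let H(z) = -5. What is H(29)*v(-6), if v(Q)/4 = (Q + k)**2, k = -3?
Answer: -1620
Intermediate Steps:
v(Q) = 4*(-3 + Q)**2 (v(Q) = 4*(Q - 3)**2 = 4*(-3 + Q)**2)
H(29)*v(-6) = -20*(-3 - 6)**2 = -20*(-9)**2 = -20*81 = -5*324 = -1620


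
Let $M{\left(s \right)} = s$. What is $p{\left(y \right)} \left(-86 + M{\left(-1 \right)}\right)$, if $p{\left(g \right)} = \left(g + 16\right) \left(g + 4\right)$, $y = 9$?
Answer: $-28275$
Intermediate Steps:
$p{\left(g \right)} = \left(4 + g\right) \left(16 + g\right)$ ($p{\left(g \right)} = \left(16 + g\right) \left(4 + g\right) = \left(4 + g\right) \left(16 + g\right)$)
$p{\left(y \right)} \left(-86 + M{\left(-1 \right)}\right) = \left(64 + 9^{2} + 20 \cdot 9\right) \left(-86 - 1\right) = \left(64 + 81 + 180\right) \left(-87\right) = 325 \left(-87\right) = -28275$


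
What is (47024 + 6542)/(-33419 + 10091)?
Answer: -26783/11664 ≈ -2.2962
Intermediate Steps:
(47024 + 6542)/(-33419 + 10091) = 53566/(-23328) = 53566*(-1/23328) = -26783/11664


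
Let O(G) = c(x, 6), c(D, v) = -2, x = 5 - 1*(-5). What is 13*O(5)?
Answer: -26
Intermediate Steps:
x = 10 (x = 5 + 5 = 10)
O(G) = -2
13*O(5) = 13*(-2) = -26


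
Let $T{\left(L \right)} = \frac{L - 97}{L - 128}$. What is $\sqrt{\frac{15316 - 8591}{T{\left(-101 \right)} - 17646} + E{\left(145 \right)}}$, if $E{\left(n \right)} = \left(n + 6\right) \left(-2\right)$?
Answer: $\frac{i \sqrt{6297375198738}}{144312} \approx 17.389 i$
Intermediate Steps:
$T{\left(L \right)} = \frac{-97 + L}{-128 + L}$
$E{\left(n \right)} = -12 - 2 n$ ($E{\left(n \right)} = \left(6 + n\right) \left(-2\right) = -12 - 2 n$)
$\sqrt{\frac{15316 - 8591}{T{\left(-101 \right)} - 17646} + E{\left(145 \right)}} = \sqrt{\frac{15316 - 8591}{\frac{-97 - 101}{-128 - 101} - 17646} - 302} = \sqrt{\frac{6725}{\frac{1}{-229} \left(-198\right) - 17646} - 302} = \sqrt{\frac{6725}{\left(- \frac{1}{229}\right) \left(-198\right) - 17646} - 302} = \sqrt{\frac{6725}{\frac{198}{229} - 17646} - 302} = \sqrt{\frac{6725}{- \frac{4040736}{229}} - 302} = \sqrt{6725 \left(- \frac{229}{4040736}\right) - 302} = \sqrt{- \frac{1540025}{4040736} - 302} = \sqrt{- \frac{1221842297}{4040736}} = \frac{i \sqrt{6297375198738}}{144312}$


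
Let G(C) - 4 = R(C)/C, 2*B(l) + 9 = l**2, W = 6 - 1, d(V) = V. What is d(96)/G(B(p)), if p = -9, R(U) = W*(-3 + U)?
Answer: 1152/103 ≈ 11.184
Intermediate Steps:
W = 5
R(U) = -15 + 5*U (R(U) = 5*(-3 + U) = -15 + 5*U)
B(l) = -9/2 + l**2/2
G(C) = 4 + (-15 + 5*C)/C
d(96)/G(B(p)) = 96/(9 - 15/(-9/2 + (1/2)*(-9)**2)) = 96/(9 - 15/(-9/2 + (1/2)*81)) = 96/(9 - 15/(-9/2 + 81/2)) = 96/(9 - 15/36) = 96/(9 - 15*1/36) = 96/(9 - 5/12) = 96/(103/12) = 96*(12/103) = 1152/103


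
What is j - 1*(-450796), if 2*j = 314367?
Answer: 1215959/2 ≈ 6.0798e+5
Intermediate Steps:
j = 314367/2 (j = (½)*314367 = 314367/2 ≈ 1.5718e+5)
j - 1*(-450796) = 314367/2 - 1*(-450796) = 314367/2 + 450796 = 1215959/2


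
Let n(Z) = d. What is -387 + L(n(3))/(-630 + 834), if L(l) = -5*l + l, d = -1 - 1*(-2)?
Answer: -19738/51 ≈ -387.02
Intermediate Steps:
d = 1 (d = -1 + 2 = 1)
n(Z) = 1
L(l) = -4*l
-387 + L(n(3))/(-630 + 834) = -387 + (-4*1)/(-630 + 834) = -387 - 4/204 = -387 - 4*1/204 = -387 - 1/51 = -19738/51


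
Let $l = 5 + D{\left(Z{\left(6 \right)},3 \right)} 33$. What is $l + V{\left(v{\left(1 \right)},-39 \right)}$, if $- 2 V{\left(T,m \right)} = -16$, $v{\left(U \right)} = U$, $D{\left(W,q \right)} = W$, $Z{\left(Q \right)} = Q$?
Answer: $211$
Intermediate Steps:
$V{\left(T,m \right)} = 8$ ($V{\left(T,m \right)} = \left(- \frac{1}{2}\right) \left(-16\right) = 8$)
$l = 203$ ($l = 5 + 6 \cdot 33 = 5 + 198 = 203$)
$l + V{\left(v{\left(1 \right)},-39 \right)} = 203 + 8 = 211$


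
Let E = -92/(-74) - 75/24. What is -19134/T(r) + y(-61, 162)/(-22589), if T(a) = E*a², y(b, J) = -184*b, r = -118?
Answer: 10221722116/43798196113 ≈ 0.23338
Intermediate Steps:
E = -557/296 (E = -92*(-1/74) - 75*1/24 = 46/37 - 25/8 = -557/296 ≈ -1.8818)
T(a) = -557*a²/296
-19134/T(r) + y(-61, 162)/(-22589) = -19134/((-557/296*(-118)²)) - 184*(-61)/(-22589) = -19134/((-557/296*13924)) + 11224*(-1/22589) = -19134/(-1938917/74) - 11224/22589 = -19134*(-74/1938917) - 11224/22589 = 1415916/1938917 - 11224/22589 = 10221722116/43798196113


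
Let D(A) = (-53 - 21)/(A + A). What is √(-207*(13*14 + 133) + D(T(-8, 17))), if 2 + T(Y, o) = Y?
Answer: I*√6520130/10 ≈ 255.35*I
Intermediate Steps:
T(Y, o) = -2 + Y
D(A) = -37/A (D(A) = -74*1/(2*A) = -37/A)
√(-207*(13*14 + 133) + D(T(-8, 17))) = √(-207*(13*14 + 133) - 37/(-2 - 8)) = √(-207*(182 + 133) - 37/(-10)) = √(-207*315 - 37*(-⅒)) = √(-65205 + 37/10) = √(-652013/10) = I*√6520130/10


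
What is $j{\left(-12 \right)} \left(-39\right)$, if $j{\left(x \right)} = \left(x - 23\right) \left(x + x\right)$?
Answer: $-32760$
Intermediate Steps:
$j{\left(x \right)} = 2 x \left(-23 + x\right)$ ($j{\left(x \right)} = \left(-23 + x\right) 2 x = 2 x \left(-23 + x\right)$)
$j{\left(-12 \right)} \left(-39\right) = 2 \left(-12\right) \left(-23 - 12\right) \left(-39\right) = 2 \left(-12\right) \left(-35\right) \left(-39\right) = 840 \left(-39\right) = -32760$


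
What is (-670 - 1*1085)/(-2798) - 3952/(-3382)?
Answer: 447187/249022 ≈ 1.7958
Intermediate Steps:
(-670 - 1*1085)/(-2798) - 3952/(-3382) = (-670 - 1085)*(-1/2798) - 3952*(-1/3382) = -1755*(-1/2798) + 104/89 = 1755/2798 + 104/89 = 447187/249022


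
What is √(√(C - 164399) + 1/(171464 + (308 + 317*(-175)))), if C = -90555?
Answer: √(116297 + 13524992209*I*√254954)/116297 ≈ 15.889 + 15.889*I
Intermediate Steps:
√(√(C - 164399) + 1/(171464 + (308 + 317*(-175)))) = √(√(-90555 - 164399) + 1/(171464 + (308 + 317*(-175)))) = √(√(-254954) + 1/(171464 + (308 - 55475))) = √(I*√254954 + 1/(171464 - 55167)) = √(I*√254954 + 1/116297) = √(1/116297 + I*√254954)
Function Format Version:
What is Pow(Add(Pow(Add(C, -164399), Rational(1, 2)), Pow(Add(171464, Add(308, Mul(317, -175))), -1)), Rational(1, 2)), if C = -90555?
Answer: Mul(Rational(1, 116297), Pow(Add(116297, Mul(13524992209, I, Pow(254954, Rational(1, 2)))), Rational(1, 2))) ≈ Add(15.889, Mul(15.889, I))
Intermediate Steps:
Pow(Add(Pow(Add(C, -164399), Rational(1, 2)), Pow(Add(171464, Add(308, Mul(317, -175))), -1)), Rational(1, 2)) = Pow(Add(Pow(Add(-90555, -164399), Rational(1, 2)), Pow(Add(171464, Add(308, Mul(317, -175))), -1)), Rational(1, 2)) = Pow(Add(Pow(-254954, Rational(1, 2)), Pow(Add(171464, Add(308, -55475)), -1)), Rational(1, 2)) = Pow(Add(Mul(I, Pow(254954, Rational(1, 2))), Pow(Add(171464, -55167), -1)), Rational(1, 2)) = Pow(Add(Mul(I, Pow(254954, Rational(1, 2))), Pow(116297, -1)), Rational(1, 2)) = Pow(Add(Mul(I, Pow(254954, Rational(1, 2))), Rational(1, 116297)), Rational(1, 2)) = Pow(Add(Rational(1, 116297), Mul(I, Pow(254954, Rational(1, 2)))), Rational(1, 2))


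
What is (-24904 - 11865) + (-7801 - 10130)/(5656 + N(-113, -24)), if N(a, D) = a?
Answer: -203828498/5543 ≈ -36772.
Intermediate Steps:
(-24904 - 11865) + (-7801 - 10130)/(5656 + N(-113, -24)) = (-24904 - 11865) + (-7801 - 10130)/(5656 - 113) = -36769 - 17931/5543 = -203828498/5543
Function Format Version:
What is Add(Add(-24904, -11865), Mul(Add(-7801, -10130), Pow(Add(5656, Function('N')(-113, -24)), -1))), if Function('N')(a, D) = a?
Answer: Rational(-203828498, 5543) ≈ -36772.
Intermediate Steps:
Add(Add(-24904, -11865), Mul(Add(-7801, -10130), Pow(Add(5656, Function('N')(-113, -24)), -1))) = Add(Add(-24904, -11865), Mul(Add(-7801, -10130), Pow(Add(5656, -113), -1))) = Add(-36769, Mul(-17931, Pow(5543, -1))) = Add(-36769, Mul(-17931, Rational(1, 5543))) = Add(-36769, Rational(-17931, 5543)) = Rational(-203828498, 5543)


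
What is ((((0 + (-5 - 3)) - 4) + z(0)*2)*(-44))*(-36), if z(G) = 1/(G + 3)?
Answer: -17952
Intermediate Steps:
z(G) = 1/(3 + G)
((((0 + (-5 - 3)) - 4) + z(0)*2)*(-44))*(-36) = ((((0 + (-5 - 3)) - 4) + 2/(3 + 0))*(-44))*(-36) = ((((0 - 8) - 4) + 2/3)*(-44))*(-36) = (((-8 - 4) + (1/3)*2)*(-44))*(-36) = ((-12 + 2/3)*(-44))*(-36) = -34/3*(-44)*(-36) = (1496/3)*(-36) = -17952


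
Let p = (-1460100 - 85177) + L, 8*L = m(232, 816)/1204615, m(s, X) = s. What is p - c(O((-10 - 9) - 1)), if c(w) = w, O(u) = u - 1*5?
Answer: -1861433737951/1204615 ≈ -1.5453e+6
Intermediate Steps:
O(u) = -5 + u (O(u) = u - 5 = -5 + u)
L = 29/1204615 (L = (232/1204615)/8 = (232*(1/1204615))/8 = (⅛)*(232/1204615) = 29/1204615 ≈ 2.4074e-5)
p = -1861463853326/1204615 (p = (-1460100 - 85177) + 29/1204615 = -1545277 + 29/1204615 = -1861463853326/1204615 ≈ -1.5453e+6)
p - c(O((-10 - 9) - 1)) = -1861463853326/1204615 - (-5 + ((-10 - 9) - 1)) = -1861463853326/1204615 - (-5 + (-19 - 1)) = -1861463853326/1204615 - (-5 - 20) = -1861463853326/1204615 - 1*(-25) = -1861463853326/1204615 + 25 = -1861433737951/1204615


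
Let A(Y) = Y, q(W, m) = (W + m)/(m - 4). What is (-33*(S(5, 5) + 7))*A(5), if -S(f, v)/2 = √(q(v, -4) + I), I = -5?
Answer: -1155 + 165*I*√82/2 ≈ -1155.0 + 747.07*I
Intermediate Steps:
q(W, m) = (W + m)/(-4 + m)
S(f, v) = -2*√(-9/2 - v/8) (S(f, v) = -2*√((v - 4)/(-4 - 4) - 5) = -2*√((-4 + v)/(-8) - 5) = -2*√(-(-4 + v)/8 - 5) = -2*√((½ - v/8) - 5) = -2*√(-9/2 - v/8))
(-33*(S(5, 5) + 7))*A(5) = -33*(-√(-72 - 2*5)/2 + 7)*5 = -33*(-√(-72 - 10)/2 + 7)*5 = -33*(-I*√82/2 + 7)*5 = -33*(7 - I*√82/2)*5 = (-231 + 33*I*√82/2)*5 = -1155 + 165*I*√82/2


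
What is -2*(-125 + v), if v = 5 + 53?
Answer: 134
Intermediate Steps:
v = 58
-2*(-125 + v) = -2*(-125 + 58) = -2*(-67) = 134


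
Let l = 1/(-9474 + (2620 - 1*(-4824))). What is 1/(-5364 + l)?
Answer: -2030/10888921 ≈ -0.00018643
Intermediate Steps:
l = -1/2030 (l = 1/(-9474 + (2620 + 4824)) = 1/(-9474 + 7444) = 1/(-2030) = -1/2030 ≈ -0.00049261)
1/(-5364 + l) = 1/(-5364 - 1/2030) = 1/(-10888921/2030) = -2030/10888921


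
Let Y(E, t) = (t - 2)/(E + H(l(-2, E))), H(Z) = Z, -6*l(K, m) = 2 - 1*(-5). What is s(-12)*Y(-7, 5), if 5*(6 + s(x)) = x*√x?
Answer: 108/49 + 432*I*√3/245 ≈ 2.2041 + 3.0541*I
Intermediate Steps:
l(K, m) = -7/6 (l(K, m) = -(2 - 1*(-5))/6 = -(2 + 5)/6 = -⅙*7 = -7/6)
Y(E, t) = (-2 + t)/(-7/6 + E) (Y(E, t) = (t - 2)/(E - 7/6) = (-2 + t)/(-7/6 + E))
s(x) = -6 + x^(3/2)/5 (s(x) = -6 + (x*√x)/5 = -6 + x^(3/2)/5)
s(-12)*Y(-7, 5) = (-6 + (-12)^(3/2)/5)*(6*(-2 + 5)/(-7 + 6*(-7))) = (-6 + (-24*I*√3)/5)*(6*3/(-7 - 42)) = (-6 - 24*I*√3/5)*(6*3/(-49)) = (-6 - 24*I*√3/5)*(6*(-1/49)*3) = (-6 - 24*I*√3/5)*(-18/49) = 108/49 + 432*I*√3/245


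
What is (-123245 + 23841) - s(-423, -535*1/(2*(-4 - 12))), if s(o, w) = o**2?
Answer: -278333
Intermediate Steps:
(-123245 + 23841) - s(-423, -535*1/(2*(-4 - 12))) = (-123245 + 23841) - 1*(-423)**2 = -99404 - 1*178929 = -99404 - 178929 = -278333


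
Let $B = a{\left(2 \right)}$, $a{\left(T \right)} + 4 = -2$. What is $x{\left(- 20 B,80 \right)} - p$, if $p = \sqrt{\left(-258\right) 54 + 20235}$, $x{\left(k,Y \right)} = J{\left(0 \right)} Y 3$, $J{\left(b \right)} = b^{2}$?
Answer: $- \sqrt{6303} \approx -79.391$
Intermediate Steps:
$a{\left(T \right)} = -6$ ($a{\left(T \right)} = -4 - 2 = -6$)
$B = -6$
$x{\left(k,Y \right)} = 0$ ($x{\left(k,Y \right)} = 0^{2} Y 3 = 0 Y 3 = 0 \cdot 3 = 0$)
$p = \sqrt{6303}$ ($p = \sqrt{-13932 + 20235} = \sqrt{6303} \approx 79.391$)
$x{\left(- 20 B,80 \right)} - p = 0 - \sqrt{6303} = - \sqrt{6303}$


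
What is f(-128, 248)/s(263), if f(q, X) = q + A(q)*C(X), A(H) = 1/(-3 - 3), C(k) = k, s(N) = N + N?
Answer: -254/789 ≈ -0.32193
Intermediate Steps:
s(N) = 2*N
A(H) = -1/6 (A(H) = 1/(-6) = -1/6)
f(q, X) = q - X/6
f(-128, 248)/s(263) = (-128 - 1/6*248)/((2*263)) = (-128 - 124/3)/526 = -508/3*1/526 = -254/789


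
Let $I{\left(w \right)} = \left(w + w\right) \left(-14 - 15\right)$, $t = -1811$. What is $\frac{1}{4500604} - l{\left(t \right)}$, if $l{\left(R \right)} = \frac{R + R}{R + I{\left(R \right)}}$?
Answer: $\frac{9001265}{256534428} \approx 0.035088$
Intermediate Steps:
$I{\left(w \right)} = - 58 w$ ($I{\left(w \right)} = 2 w \left(-29\right) = - 58 w$)
$l{\left(R \right)} = - \frac{2}{57}$ ($l{\left(R \right)} = \frac{R + R}{R - 58 R} = \frac{2 R}{\left(-57\right) R} = 2 R \left(- \frac{1}{57 R}\right) = - \frac{2}{57}$)
$\frac{1}{4500604} - l{\left(t \right)} = \frac{1}{4500604} - - \frac{2}{57} = \frac{1}{4500604} + \frac{2}{57} = \frac{9001265}{256534428}$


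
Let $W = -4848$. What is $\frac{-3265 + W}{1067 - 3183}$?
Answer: $\frac{8113}{2116} \approx 3.8341$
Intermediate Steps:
$\frac{-3265 + W}{1067 - 3183} = \frac{-3265 - 4848}{1067 - 3183} = - \frac{8113}{-2116} = \left(-8113\right) \left(- \frac{1}{2116}\right) = \frac{8113}{2116}$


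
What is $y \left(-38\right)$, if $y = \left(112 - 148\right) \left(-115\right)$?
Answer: $-157320$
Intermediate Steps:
$y = 4140$ ($y = \left(-36\right) \left(-115\right) = 4140$)
$y \left(-38\right) = 4140 \left(-38\right) = -157320$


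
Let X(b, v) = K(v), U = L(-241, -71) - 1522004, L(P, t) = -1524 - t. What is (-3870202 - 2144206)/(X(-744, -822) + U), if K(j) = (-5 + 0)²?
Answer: 751801/190429 ≈ 3.9479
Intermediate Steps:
U = -1523457 (U = (-1524 - 1*(-71)) - 1522004 = (-1524 + 71) - 1522004 = -1453 - 1522004 = -1523457)
K(j) = 25 (K(j) = (-5)² = 25)
X(b, v) = 25
(-3870202 - 2144206)/(X(-744, -822) + U) = (-3870202 - 2144206)/(25 - 1523457) = -6014408/(-1523432) = -6014408*(-1/1523432) = 751801/190429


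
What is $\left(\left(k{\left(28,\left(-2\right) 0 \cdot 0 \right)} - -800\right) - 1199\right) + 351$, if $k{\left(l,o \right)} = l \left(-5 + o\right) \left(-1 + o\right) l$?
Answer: $3872$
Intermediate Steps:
$k{\left(l,o \right)} = l^{2} \left(-1 + o\right) \left(-5 + o\right)$ ($k{\left(l,o \right)} = l \left(-1 + o\right) \left(-5 + o\right) l = l^{2} \left(-1 + o\right) \left(-5 + o\right)$)
$\left(\left(k{\left(28,\left(-2\right) 0 \cdot 0 \right)} - -800\right) - 1199\right) + 351 = \left(\left(28^{2} \left(5 + \left(\left(-2\right) 0 \cdot 0\right)^{2} - 6 \left(-2\right) 0 \cdot 0\right) - -800\right) - 1199\right) + 351 = \left(\left(784 \left(5 + \left(0 \cdot 0\right)^{2} - 6 \cdot 0 \cdot 0\right) + 800\right) - 1199\right) + 351 = \left(\left(784 \left(5 + 0^{2} - 0\right) + 800\right) - 1199\right) + 351 = \left(\left(784 \left(5 + 0 + 0\right) + 800\right) - 1199\right) + 351 = \left(\left(784 \cdot 5 + 800\right) - 1199\right) + 351 = \left(\left(3920 + 800\right) - 1199\right) + 351 = \left(4720 - 1199\right) + 351 = 3521 + 351 = 3872$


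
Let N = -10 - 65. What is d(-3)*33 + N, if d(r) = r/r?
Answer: -42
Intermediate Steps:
d(r) = 1
N = -75
d(-3)*33 + N = 1*33 - 75 = 33 - 75 = -42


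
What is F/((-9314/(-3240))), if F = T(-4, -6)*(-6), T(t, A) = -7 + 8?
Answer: -9720/4657 ≈ -2.0872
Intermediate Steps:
T(t, A) = 1
F = -6 (F = 1*(-6) = -6)
F/((-9314/(-3240))) = -6/((-9314/(-3240))) = -6/((-9314*(-1/3240))) = -6/4657/1620 = -6*1620/4657 = -9720/4657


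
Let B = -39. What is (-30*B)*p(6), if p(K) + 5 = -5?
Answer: -11700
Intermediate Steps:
p(K) = -10 (p(K) = -5 - 5 = -10)
(-30*B)*p(6) = -30*(-39)*(-10) = 1170*(-10) = -11700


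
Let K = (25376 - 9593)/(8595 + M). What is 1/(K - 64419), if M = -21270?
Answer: -4225/272175536 ≈ -1.5523e-5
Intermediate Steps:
K = -5261/4225 (K = (25376 - 9593)/(8595 - 21270) = 15783/(-12675) = 15783*(-1/12675) = -5261/4225 ≈ -1.2452)
1/(K - 64419) = 1/(-5261/4225 - 64419) = 1/(-272175536/4225) = -4225/272175536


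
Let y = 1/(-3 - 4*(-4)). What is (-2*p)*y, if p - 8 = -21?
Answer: 2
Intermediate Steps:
p = -13 (p = 8 - 21 = -13)
y = 1/13 (y = 1/(-3 + 16) = 1/13 ≈ 0.076923)
(-2*p)*y = -2*(-13)*(1/13) = 26*(1/13) = 2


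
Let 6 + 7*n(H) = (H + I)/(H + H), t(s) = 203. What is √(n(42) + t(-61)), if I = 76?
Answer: √356934/42 ≈ 14.225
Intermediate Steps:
n(H) = -6/7 + (76 + H)/(14*H) (n(H) = -6/7 + ((H + 76)/(H + H))/7 = -6/7 + ((76 + H)/((2*H)))/7 = -6/7 + ((76 + H)*(1/(2*H)))/7 = -6/7 + ((76 + H)/(2*H))/7 = -6/7 + (76 + H)/(14*H))
√(n(42) + t(-61)) = √((1/14)*(76 - 11*42)/42 + 203) = √((1/14)*(1/42)*(76 - 462) + 203) = √((1/14)*(1/42)*(-386) + 203) = √(-193/294 + 203) = √(59489/294) = √356934/42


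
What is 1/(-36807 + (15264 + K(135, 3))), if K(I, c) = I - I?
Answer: -1/21543 ≈ -4.6419e-5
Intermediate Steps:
K(I, c) = 0
1/(-36807 + (15264 + K(135, 3))) = 1/(-36807 + (15264 + 0)) = 1/(-36807 + 15264) = 1/(-21543) = -1/21543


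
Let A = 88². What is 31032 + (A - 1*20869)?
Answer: 17907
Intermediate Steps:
A = 7744
31032 + (A - 1*20869) = 31032 + (7744 - 1*20869) = 31032 + (7744 - 20869) = 31032 - 13125 = 17907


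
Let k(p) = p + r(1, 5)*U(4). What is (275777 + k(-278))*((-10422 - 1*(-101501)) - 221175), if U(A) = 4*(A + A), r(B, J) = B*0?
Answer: -35841317904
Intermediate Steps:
r(B, J) = 0
U(A) = 8*A (U(A) = 4*(2*A) = 8*A)
k(p) = p (k(p) = p + 0*(8*4) = p + 0*32 = p + 0 = p)
(275777 + k(-278))*((-10422 - 1*(-101501)) - 221175) = (275777 - 278)*((-10422 - 1*(-101501)) - 221175) = 275499*((-10422 + 101501) - 221175) = 275499*(91079 - 221175) = 275499*(-130096) = -35841317904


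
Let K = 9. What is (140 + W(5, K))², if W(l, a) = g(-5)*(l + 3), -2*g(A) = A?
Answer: 25600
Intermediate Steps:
g(A) = -A/2
W(l, a) = 15/2 + 5*l/2 (W(l, a) = (-½*(-5))*(l + 3) = 5*(3 + l)/2 = 15/2 + 5*l/2)
(140 + W(5, K))² = (140 + (15/2 + (5/2)*5))² = (140 + (15/2 + 25/2))² = (140 + 20)² = 160² = 25600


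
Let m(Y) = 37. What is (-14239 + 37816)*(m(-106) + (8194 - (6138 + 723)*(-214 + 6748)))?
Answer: -1056757519311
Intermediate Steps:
(-14239 + 37816)*(m(-106) + (8194 - (6138 + 723)*(-214 + 6748))) = (-14239 + 37816)*(37 + (8194 - (6138 + 723)*(-214 + 6748))) = 23577*(37 + (8194 - 6861*6534)) = 23577*(37 + (8194 - 1*44829774)) = 23577*(37 + (8194 - 44829774)) = 23577*(37 - 44821580) = 23577*(-44821543) = -1056757519311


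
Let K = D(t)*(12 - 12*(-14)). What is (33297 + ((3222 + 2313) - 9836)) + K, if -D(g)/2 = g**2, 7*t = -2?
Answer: 1419364/49 ≈ 28967.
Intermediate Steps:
t = -2/7 (t = (1/7)*(-2) = -2/7 ≈ -0.28571)
D(g) = -2*g**2
K = -1440/49 (K = (-2*(-2/7)**2)*(12 - 12*(-14)) = (-2*4/49)*(12 + 168) = -8/49*180 = -1440/49 ≈ -29.388)
(33297 + ((3222 + 2313) - 9836)) + K = (33297 + ((3222 + 2313) - 9836)) - 1440/49 = (33297 + (5535 - 9836)) - 1440/49 = (33297 - 4301) - 1440/49 = 28996 - 1440/49 = 1419364/49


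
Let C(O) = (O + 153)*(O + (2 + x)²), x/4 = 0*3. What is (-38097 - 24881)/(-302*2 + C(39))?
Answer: -31489/3826 ≈ -8.2303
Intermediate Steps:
x = 0 (x = 4*(0*3) = 4*0 = 0)
C(O) = (4 + O)*(153 + O) (C(O) = (O + 153)*(O + (2 + 0)²) = (153 + O)*(O + 2²) = (153 + O)*(O + 4) = (153 + O)*(4 + O) = (4 + O)*(153 + O))
(-38097 - 24881)/(-302*2 + C(39)) = (-38097 - 24881)/(-302*2 + (612 + 39² + 157*39)) = -62978/(-604 + (612 + 1521 + 6123)) = -62978/(-604 + 8256) = -62978/7652 = -62978*1/7652 = -31489/3826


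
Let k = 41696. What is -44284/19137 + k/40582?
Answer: -499598468/388308867 ≈ -1.2866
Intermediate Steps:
-44284/19137 + k/40582 = -44284/19137 + 41696/40582 = -44284*1/19137 + 41696*(1/40582) = -44284/19137 + 20848/20291 = -499598468/388308867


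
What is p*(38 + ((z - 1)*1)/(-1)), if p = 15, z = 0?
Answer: 585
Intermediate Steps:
p*(38 + ((z - 1)*1)/(-1)) = 15*(38 + ((0 - 1)*1)/(-1)) = 15*(38 - 1*1*(-1)) = 15*(38 - 1*(-1)) = 15*(38 + 1) = 15*39 = 585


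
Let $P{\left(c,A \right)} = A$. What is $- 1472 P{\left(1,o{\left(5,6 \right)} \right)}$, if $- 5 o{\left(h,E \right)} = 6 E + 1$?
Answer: $\frac{54464}{5} \approx 10893.0$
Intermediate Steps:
$o{\left(h,E \right)} = - \frac{1}{5} - \frac{6 E}{5}$ ($o{\left(h,E \right)} = - \frac{6 E + 1}{5} = - \frac{1 + 6 E}{5} = - \frac{1}{5} - \frac{6 E}{5}$)
$- 1472 P{\left(1,o{\left(5,6 \right)} \right)} = - 1472 \left(- \frac{1}{5} - \frac{36}{5}\right) = \left(-1472\right) \left(- \frac{37}{5}\right) = \frac{54464}{5}$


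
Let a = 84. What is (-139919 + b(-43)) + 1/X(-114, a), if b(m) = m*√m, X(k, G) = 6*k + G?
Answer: -83951401/600 - 43*I*√43 ≈ -1.3992e+5 - 281.97*I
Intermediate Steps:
X(k, G) = G + 6*k
b(m) = m^(3/2)
(-139919 + b(-43)) + 1/X(-114, a) = (-139919 + (-43)^(3/2)) + 1/(84 + 6*(-114)) = (-139919 - 43*I*√43) + 1/(84 - 684) = (-139919 - 43*I*√43) + 1/(-600) = (-139919 - 43*I*√43) - 1/600 = -83951401/600 - 43*I*√43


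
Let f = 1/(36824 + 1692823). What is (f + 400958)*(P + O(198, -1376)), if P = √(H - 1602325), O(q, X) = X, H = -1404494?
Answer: -954277743313952/1729647 + 693515801827*I*√334091/576549 ≈ -5.5172e+8 + 6.9527e+8*I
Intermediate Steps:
f = 1/1729647 ≈ 5.7815e-7
P = 3*I*√334091 (P = √(-1404494 - 1602325) = √(-3006819) = 3*I*√334091 ≈ 1734.0*I)
(f + 400958)*(P + O(198, -1376)) = (1/1729647 + 400958)*(3*I*√334091 - 1376) = 693515801827*(-1376 + 3*I*√334091)/1729647 = -954277743313952/1729647 + 693515801827*I*√334091/576549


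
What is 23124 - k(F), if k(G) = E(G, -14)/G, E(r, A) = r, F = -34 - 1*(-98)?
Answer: 23123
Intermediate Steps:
F = 64 (F = -34 + 98 = 64)
k(G) = 1 (k(G) = G/G = 1)
23124 - k(F) = 23124 - 1*1 = 23124 - 1 = 23123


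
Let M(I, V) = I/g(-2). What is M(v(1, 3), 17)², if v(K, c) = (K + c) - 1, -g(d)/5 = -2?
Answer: 9/100 ≈ 0.090000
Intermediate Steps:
g(d) = 10 (g(d) = -5*(-2) = 10)
v(K, c) = -1 + K + c
M(I, V) = I/10
M(v(1, 3), 17)² = ((-1 + 1 + 3)/10)² = ((⅒)*3)² = (3/10)² = 9/100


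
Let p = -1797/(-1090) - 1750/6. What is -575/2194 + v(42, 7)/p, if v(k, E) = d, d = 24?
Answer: -717491545/2080699646 ≈ -0.34483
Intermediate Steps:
v(k, E) = 24
p = -948359/3270 (p = -1797*(-1/1090) - 1750*⅙ = 1797/1090 - 875/3 = -948359/3270 ≈ -290.02)
-575/2194 + v(42, 7)/p = -575/2194 + 24/(-948359/3270) = -575*1/2194 + 24*(-3270/948359) = -575/2194 - 78480/948359 = -717491545/2080699646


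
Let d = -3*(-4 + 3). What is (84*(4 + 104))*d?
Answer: 27216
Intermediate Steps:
d = 3 (d = -3*(-1) = 3)
(84*(4 + 104))*d = (84*(4 + 104))*3 = (84*108)*3 = 9072*3 = 27216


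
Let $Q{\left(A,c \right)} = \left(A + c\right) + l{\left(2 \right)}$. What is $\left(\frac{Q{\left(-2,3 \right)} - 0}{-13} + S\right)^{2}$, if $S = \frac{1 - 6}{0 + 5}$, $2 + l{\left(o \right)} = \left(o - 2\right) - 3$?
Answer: $\frac{81}{169} \approx 0.47929$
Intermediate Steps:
$l{\left(o \right)} = -7 + o$ ($l{\left(o \right)} = -2 + \left(\left(o - 2\right) - 3\right) = -2 + \left(\left(-2 + o\right) - 3\right) = -2 + \left(-5 + o\right) = -7 + o$)
$Q{\left(A,c \right)} = -5 + A + c$ ($Q{\left(A,c \right)} = \left(A + c\right) + \left(-7 + 2\right) = \left(A + c\right) - 5 = -5 + A + c$)
$S = -1$ ($S = - \frac{5}{5} = \left(-5\right) \frac{1}{5} = -1$)
$\left(\frac{Q{\left(-2,3 \right)} - 0}{-13} + S\right)^{2} = \left(\frac{\left(-5 - 2 + 3\right) - 0}{-13} - 1\right)^{2} = \left(\left(-4 + 0\right) \left(- \frac{1}{13}\right) - 1\right)^{2} = \left(\left(-4\right) \left(- \frac{1}{13}\right) - 1\right)^{2} = \left(\frac{4}{13} - 1\right)^{2} = \left(- \frac{9}{13}\right)^{2} = \frac{81}{169}$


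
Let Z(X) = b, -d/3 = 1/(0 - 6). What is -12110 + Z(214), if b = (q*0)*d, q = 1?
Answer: -12110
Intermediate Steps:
d = 1/2 (d = -3/(0 - 6) = -3/(-6) = -3*(-1/6) = 1/2 ≈ 0.50000)
b = 0 (b = (1*0)*(1/2) = 0*(1/2) = 0)
Z(X) = 0
-12110 + Z(214) = -12110 + 0 = -12110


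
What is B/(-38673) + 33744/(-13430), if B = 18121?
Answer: -774173371/259689195 ≈ -2.9812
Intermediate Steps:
B/(-38673) + 33744/(-13430) = 18121/(-38673) + 33744/(-13430) = 18121*(-1/38673) + 33744*(-1/13430) = -18121/38673 - 16872/6715 = -774173371/259689195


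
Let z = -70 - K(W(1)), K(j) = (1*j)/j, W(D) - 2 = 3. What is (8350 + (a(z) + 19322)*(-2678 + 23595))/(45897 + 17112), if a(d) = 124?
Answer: 406760332/63009 ≈ 6455.6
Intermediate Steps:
W(D) = 5 (W(D) = 2 + 3 = 5)
K(j) = 1 (K(j) = j/j = 1)
z = -71 (z = -70 - 1*1 = -70 - 1 = -71)
(8350 + (a(z) + 19322)*(-2678 + 23595))/(45897 + 17112) = (8350 + (124 + 19322)*(-2678 + 23595))/(45897 + 17112) = (8350 + 19446*20917)/63009 = (8350 + 406751982)*(1/63009) = 406760332*(1/63009) = 406760332/63009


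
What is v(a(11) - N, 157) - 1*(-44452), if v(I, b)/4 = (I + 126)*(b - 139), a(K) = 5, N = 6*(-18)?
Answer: 61660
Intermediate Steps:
N = -108
v(I, b) = 4*(-139 + b)*(126 + I) (v(I, b) = 4*((I + 126)*(b - 139)) = 4*((126 + I)*(-139 + b)) = 4*((-139 + b)*(126 + I)) = 4*(-139 + b)*(126 + I))
v(a(11) - N, 157) - 1*(-44452) = (-70056 - 556*(5 - 1*(-108)) + 504*157 + 4*(5 - 1*(-108))*157) - 1*(-44452) = (-70056 - 556*(5 + 108) + 79128 + 4*(5 + 108)*157) + 44452 = (-70056 - 556*113 + 79128 + 4*113*157) + 44452 = (-70056 - 62828 + 79128 + 70964) + 44452 = 17208 + 44452 = 61660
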